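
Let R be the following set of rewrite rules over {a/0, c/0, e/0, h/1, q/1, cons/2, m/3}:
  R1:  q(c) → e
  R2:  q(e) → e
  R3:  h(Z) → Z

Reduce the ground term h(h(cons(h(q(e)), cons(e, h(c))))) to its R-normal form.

1. h(h(cons(h(q(e)), cons(e, h(c)))))  →  h(cons(h(q(e)), cons(e, h(c))))   [R3 at ε]
2. h(cons(h(q(e)), cons(e, h(c))))  →  cons(h(q(e)), cons(e, h(c)))   [R3 at ε]
3. cons(h(q(e)), cons(e, h(c)))  →  cons(q(e), cons(e, h(c)))   [R3 at 1]
4. cons(q(e), cons(e, h(c)))  →  cons(e, cons(e, h(c)))   [R2 at 1]
5. cons(e, cons(e, h(c)))  →  cons(e, cons(e, c))   [R3 at 2.2]

cons(e, cons(e, c))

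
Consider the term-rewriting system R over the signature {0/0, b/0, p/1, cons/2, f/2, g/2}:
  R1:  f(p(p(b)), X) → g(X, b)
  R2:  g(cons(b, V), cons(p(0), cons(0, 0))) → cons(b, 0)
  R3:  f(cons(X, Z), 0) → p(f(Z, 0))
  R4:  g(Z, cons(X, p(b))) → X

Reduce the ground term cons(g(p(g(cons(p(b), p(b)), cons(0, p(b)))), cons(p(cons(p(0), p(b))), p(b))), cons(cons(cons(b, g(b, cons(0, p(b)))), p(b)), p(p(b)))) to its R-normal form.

cons(p(cons(p(0), p(b))), cons(cons(cons(b, 0), p(b)), p(p(b))))

1. cons(g(p(g(cons(p(b), p(b)), cons(0, p(b)))), cons(p(cons(p(0), p(b))), p(b))), cons(cons(cons(b, g(b, cons(0, p(b)))), p(b)), p(p(b))))  →  cons(p(cons(p(0), p(b))), cons(cons(cons(b, g(b, cons(0, p(b)))), p(b)), p(p(b))))   [R4 at 1]
2. cons(p(cons(p(0), p(b))), cons(cons(cons(b, g(b, cons(0, p(b)))), p(b)), p(p(b))))  →  cons(p(cons(p(0), p(b))), cons(cons(cons(b, 0), p(b)), p(p(b))))   [R4 at 2.1.1.2]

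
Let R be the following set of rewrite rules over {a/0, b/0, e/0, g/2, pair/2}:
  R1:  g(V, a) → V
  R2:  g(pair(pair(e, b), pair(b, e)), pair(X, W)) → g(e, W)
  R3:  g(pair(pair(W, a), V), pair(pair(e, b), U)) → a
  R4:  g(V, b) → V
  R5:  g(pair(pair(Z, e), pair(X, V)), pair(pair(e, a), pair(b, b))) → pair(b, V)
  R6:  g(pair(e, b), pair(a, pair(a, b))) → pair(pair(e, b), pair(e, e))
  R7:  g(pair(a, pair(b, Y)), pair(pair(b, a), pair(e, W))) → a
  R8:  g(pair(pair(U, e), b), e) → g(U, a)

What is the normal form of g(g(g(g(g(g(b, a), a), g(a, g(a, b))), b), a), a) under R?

1. g(g(g(g(g(g(b, a), a), g(a, g(a, b))), b), a), a)  →  g(g(g(g(g(b, a), a), g(a, g(a, b))), b), a)   [R1 at ε]
2. g(g(g(g(g(b, a), a), g(a, g(a, b))), b), a)  →  g(g(g(g(b, a), a), g(a, g(a, b))), b)   [R1 at ε]
3. g(g(g(g(b, a), a), g(a, g(a, b))), b)  →  g(g(g(b, a), a), g(a, g(a, b)))   [R4 at ε]
4. g(g(g(b, a), a), g(a, g(a, b)))  →  g(g(b, a), g(a, g(a, b)))   [R1 at 1]
5. g(g(b, a), g(a, g(a, b)))  →  g(b, g(a, g(a, b)))   [R1 at 1]
6. g(b, g(a, g(a, b)))  →  g(b, g(a, a))   [R4 at 2.2]
7. g(b, g(a, a))  →  g(b, a)   [R1 at 2]
8. g(b, a)  →  b   [R1 at ε]

b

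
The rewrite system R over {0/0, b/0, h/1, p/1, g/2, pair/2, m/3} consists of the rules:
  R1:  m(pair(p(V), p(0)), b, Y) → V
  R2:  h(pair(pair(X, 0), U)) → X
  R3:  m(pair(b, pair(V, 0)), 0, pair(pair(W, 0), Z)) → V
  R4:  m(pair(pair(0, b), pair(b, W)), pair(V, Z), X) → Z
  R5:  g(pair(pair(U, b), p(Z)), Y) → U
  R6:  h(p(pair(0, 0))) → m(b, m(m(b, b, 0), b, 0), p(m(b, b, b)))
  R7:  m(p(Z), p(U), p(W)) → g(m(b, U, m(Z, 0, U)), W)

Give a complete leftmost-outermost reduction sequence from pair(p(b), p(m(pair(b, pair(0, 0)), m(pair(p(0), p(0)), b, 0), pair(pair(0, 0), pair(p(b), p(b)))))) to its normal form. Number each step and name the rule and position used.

1. pair(p(b), p(m(pair(b, pair(0, 0)), m(pair(p(0), p(0)), b, 0), pair(pair(0, 0), pair(p(b), p(b))))))  →  pair(p(b), p(m(pair(b, pair(0, 0)), 0, pair(pair(0, 0), pair(p(b), p(b))))))   [R1 at 2.1.2]
2. pair(p(b), p(m(pair(b, pair(0, 0)), 0, pair(pair(0, 0), pair(p(b), p(b))))))  →  pair(p(b), p(0))   [R3 at 2.1]

pair(p(b), p(0))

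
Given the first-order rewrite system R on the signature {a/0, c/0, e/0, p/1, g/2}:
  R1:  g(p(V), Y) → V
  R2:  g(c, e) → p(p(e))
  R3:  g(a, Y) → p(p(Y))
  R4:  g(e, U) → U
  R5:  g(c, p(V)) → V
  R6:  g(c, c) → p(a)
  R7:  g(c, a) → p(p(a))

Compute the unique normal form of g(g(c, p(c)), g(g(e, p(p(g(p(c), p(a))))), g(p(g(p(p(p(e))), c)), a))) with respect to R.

c

1. g(g(c, p(c)), g(g(e, p(p(g(p(c), p(a))))), g(p(g(p(p(p(e))), c)), a)))  →  g(c, g(g(e, p(p(g(p(c), p(a))))), g(p(g(p(p(p(e))), c)), a)))   [R5 at 1]
2. g(c, g(g(e, p(p(g(p(c), p(a))))), g(p(g(p(p(p(e))), c)), a)))  →  g(c, g(p(p(g(p(c), p(a)))), g(p(g(p(p(p(e))), c)), a)))   [R4 at 2.1]
3. g(c, g(p(p(g(p(c), p(a)))), g(p(g(p(p(p(e))), c)), a)))  →  g(c, p(g(p(c), p(a))))   [R1 at 2]
4. g(c, p(g(p(c), p(a))))  →  g(p(c), p(a))   [R5 at ε]
5. g(p(c), p(a))  →  c   [R1 at ε]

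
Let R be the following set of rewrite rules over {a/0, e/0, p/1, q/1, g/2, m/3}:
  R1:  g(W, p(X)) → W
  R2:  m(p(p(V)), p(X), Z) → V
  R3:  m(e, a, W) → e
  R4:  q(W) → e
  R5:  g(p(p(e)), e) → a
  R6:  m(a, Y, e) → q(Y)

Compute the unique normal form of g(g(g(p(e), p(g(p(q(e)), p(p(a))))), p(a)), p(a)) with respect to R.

p(e)

1. g(g(g(p(e), p(g(p(q(e)), p(p(a))))), p(a)), p(a))  →  g(g(p(e), p(g(p(q(e)), p(p(a))))), p(a))   [R1 at ε]
2. g(g(p(e), p(g(p(q(e)), p(p(a))))), p(a))  →  g(p(e), p(g(p(q(e)), p(p(a)))))   [R1 at ε]
3. g(p(e), p(g(p(q(e)), p(p(a)))))  →  p(e)   [R1 at ε]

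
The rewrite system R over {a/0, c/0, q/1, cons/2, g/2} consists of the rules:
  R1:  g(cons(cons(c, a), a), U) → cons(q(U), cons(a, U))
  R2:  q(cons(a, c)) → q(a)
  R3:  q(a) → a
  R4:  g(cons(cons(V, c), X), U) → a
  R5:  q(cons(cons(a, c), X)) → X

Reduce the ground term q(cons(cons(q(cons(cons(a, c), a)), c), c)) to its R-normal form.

c

1. q(cons(cons(q(cons(cons(a, c), a)), c), c))  →  q(cons(cons(a, c), c))   [R5 at 1.1.1]
2. q(cons(cons(a, c), c))  →  c   [R5 at ε]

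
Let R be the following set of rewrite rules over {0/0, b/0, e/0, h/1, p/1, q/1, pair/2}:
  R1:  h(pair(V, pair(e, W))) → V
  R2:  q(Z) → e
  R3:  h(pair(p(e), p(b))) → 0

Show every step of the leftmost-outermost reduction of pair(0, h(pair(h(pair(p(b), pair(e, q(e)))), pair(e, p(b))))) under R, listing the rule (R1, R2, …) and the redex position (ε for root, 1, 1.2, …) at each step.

pair(0, p(b))

1. pair(0, h(pair(h(pair(p(b), pair(e, q(e)))), pair(e, p(b)))))  →  pair(0, h(pair(p(b), pair(e, q(e)))))   [R1 at 2]
2. pair(0, h(pair(p(b), pair(e, q(e)))))  →  pair(0, p(b))   [R1 at 2]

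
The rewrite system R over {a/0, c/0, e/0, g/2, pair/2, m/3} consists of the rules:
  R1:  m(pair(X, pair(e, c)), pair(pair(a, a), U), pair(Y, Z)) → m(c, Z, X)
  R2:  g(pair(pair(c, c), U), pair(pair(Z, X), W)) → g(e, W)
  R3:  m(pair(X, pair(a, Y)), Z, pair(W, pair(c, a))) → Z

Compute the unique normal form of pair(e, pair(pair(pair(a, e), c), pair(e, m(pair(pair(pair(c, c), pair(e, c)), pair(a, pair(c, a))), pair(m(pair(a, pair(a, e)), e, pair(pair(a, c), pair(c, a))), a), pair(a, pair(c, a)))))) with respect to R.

1. pair(e, pair(pair(pair(a, e), c), pair(e, m(pair(pair(pair(c, c), pair(e, c)), pair(a, pair(c, a))), pair(m(pair(a, pair(a, e)), e, pair(pair(a, c), pair(c, a))), a), pair(a, pair(c, a))))))  →  pair(e, pair(pair(pair(a, e), c), pair(e, pair(m(pair(a, pair(a, e)), e, pair(pair(a, c), pair(c, a))), a))))   [R3 at 2.2.2]
2. pair(e, pair(pair(pair(a, e), c), pair(e, pair(m(pair(a, pair(a, e)), e, pair(pair(a, c), pair(c, a))), a))))  →  pair(e, pair(pair(pair(a, e), c), pair(e, pair(e, a))))   [R3 at 2.2.2.1]

pair(e, pair(pair(pair(a, e), c), pair(e, pair(e, a))))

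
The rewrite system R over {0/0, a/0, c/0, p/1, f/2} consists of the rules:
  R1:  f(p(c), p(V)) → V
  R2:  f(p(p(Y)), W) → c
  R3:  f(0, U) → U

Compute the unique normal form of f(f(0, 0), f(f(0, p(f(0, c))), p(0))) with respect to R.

1. f(f(0, 0), f(f(0, p(f(0, c))), p(0)))  →  f(0, f(f(0, p(f(0, c))), p(0)))   [R3 at 1]
2. f(0, f(f(0, p(f(0, c))), p(0)))  →  f(f(0, p(f(0, c))), p(0))   [R3 at ε]
3. f(f(0, p(f(0, c))), p(0))  →  f(p(f(0, c)), p(0))   [R3 at 1]
4. f(p(f(0, c)), p(0))  →  f(p(c), p(0))   [R3 at 1.1]
5. f(p(c), p(0))  →  0   [R1 at ε]

0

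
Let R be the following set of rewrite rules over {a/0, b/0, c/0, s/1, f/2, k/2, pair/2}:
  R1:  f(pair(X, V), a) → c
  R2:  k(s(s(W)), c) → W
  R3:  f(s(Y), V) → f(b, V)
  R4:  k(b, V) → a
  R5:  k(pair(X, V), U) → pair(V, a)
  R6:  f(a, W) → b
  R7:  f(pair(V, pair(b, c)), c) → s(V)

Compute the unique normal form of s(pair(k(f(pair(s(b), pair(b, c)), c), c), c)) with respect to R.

s(pair(b, c))

1. s(pair(k(f(pair(s(b), pair(b, c)), c), c), c))  →  s(pair(k(s(s(b)), c), c))   [R7 at 1.1.1]
2. s(pair(k(s(s(b)), c), c))  →  s(pair(b, c))   [R2 at 1.1]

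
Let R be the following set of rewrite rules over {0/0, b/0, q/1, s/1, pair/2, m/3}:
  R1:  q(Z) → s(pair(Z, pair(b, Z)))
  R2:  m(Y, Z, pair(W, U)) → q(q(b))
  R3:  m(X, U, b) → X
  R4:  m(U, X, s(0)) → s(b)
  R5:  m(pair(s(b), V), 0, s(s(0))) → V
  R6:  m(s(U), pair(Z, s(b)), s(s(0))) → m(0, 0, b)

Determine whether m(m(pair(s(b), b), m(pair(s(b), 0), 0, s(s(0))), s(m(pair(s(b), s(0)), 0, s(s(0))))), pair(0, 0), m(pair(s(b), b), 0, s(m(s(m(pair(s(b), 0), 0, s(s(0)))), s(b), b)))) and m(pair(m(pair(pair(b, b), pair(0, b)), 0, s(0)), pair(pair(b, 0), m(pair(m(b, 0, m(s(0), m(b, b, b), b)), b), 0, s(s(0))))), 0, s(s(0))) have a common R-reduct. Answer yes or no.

Reduce t₁ = m(m(pair(s(b), b), m(pair(s(b), 0), 0, s(s(0))), s(m(pair(s(b), s(0)), 0, s(s(0))))), pair(0, 0), m(pair(s(b), b), 0, s(m(s(m(pair(s(b), 0), 0, s(s(0)))), s(b), b)))):
1. m(m(pair(s(b), b), m(pair(s(b), 0), 0, s(s(0))), s(m(pair(s(b), s(0)), 0, s(s(0))))), pair(0, 0), m(pair(s(b), b), 0, s(m(s(m(pair(s(b), 0), 0, s(s(0)))), s(b), b))))  →  m(m(pair(s(b), b), 0, s(m(pair(s(b), s(0)), 0, s(s(0))))), pair(0, 0), m(pair(s(b), b), 0, s(m(s(m(pair(s(b), 0), 0, s(s(0)))), s(b), b))))   [R5 at 1.2]
2. m(m(pair(s(b), b), 0, s(m(pair(s(b), s(0)), 0, s(s(0))))), pair(0, 0), m(pair(s(b), b), 0, s(m(s(m(pair(s(b), 0), 0, s(s(0)))), s(b), b))))  →  m(m(pair(s(b), b), 0, s(s(0))), pair(0, 0), m(pair(s(b), b), 0, s(m(s(m(pair(s(b), 0), 0, s(s(0)))), s(b), b))))   [R5 at 1.3.1]
3. m(m(pair(s(b), b), 0, s(s(0))), pair(0, 0), m(pair(s(b), b), 0, s(m(s(m(pair(s(b), 0), 0, s(s(0)))), s(b), b))))  →  m(b, pair(0, 0), m(pair(s(b), b), 0, s(m(s(m(pair(s(b), 0), 0, s(s(0)))), s(b), b))))   [R5 at 1]
4. m(b, pair(0, 0), m(pair(s(b), b), 0, s(m(s(m(pair(s(b), 0), 0, s(s(0)))), s(b), b))))  →  m(b, pair(0, 0), m(pair(s(b), b), 0, s(s(m(pair(s(b), 0), 0, s(s(0)))))))   [R3 at 3.3.1]
5. m(b, pair(0, 0), m(pair(s(b), b), 0, s(s(m(pair(s(b), 0), 0, s(s(0)))))))  →  m(b, pair(0, 0), m(pair(s(b), b), 0, s(s(0))))   [R5 at 3.3.1.1]
6. m(b, pair(0, 0), m(pair(s(b), b), 0, s(s(0))))  →  m(b, pair(0, 0), b)   [R5 at 3]
7. m(b, pair(0, 0), b)  →  b   [R3 at ε]

Reduce t₂ = m(pair(m(pair(pair(b, b), pair(0, b)), 0, s(0)), pair(pair(b, 0), m(pair(m(b, 0, m(s(0), m(b, b, b), b)), b), 0, s(s(0))))), 0, s(s(0))):
1. m(pair(m(pair(pair(b, b), pair(0, b)), 0, s(0)), pair(pair(b, 0), m(pair(m(b, 0, m(s(0), m(b, b, b), b)), b), 0, s(s(0))))), 0, s(s(0)))  →  m(pair(s(b), pair(pair(b, 0), m(pair(m(b, 0, m(s(0), m(b, b, b), b)), b), 0, s(s(0))))), 0, s(s(0)))   [R4 at 1.1]
2. m(pair(s(b), pair(pair(b, 0), m(pair(m(b, 0, m(s(0), m(b, b, b), b)), b), 0, s(s(0))))), 0, s(s(0)))  →  pair(pair(b, 0), m(pair(m(b, 0, m(s(0), m(b, b, b), b)), b), 0, s(s(0))))   [R5 at ε]
3. pair(pair(b, 0), m(pair(m(b, 0, m(s(0), m(b, b, b), b)), b), 0, s(s(0))))  →  pair(pair(b, 0), m(pair(m(b, 0, s(0)), b), 0, s(s(0))))   [R3 at 2.1.1.3]
4. pair(pair(b, 0), m(pair(m(b, 0, s(0)), b), 0, s(s(0))))  →  pair(pair(b, 0), m(pair(s(b), b), 0, s(s(0))))   [R4 at 2.1.1]
5. pair(pair(b, 0), m(pair(s(b), b), 0, s(s(0))))  →  pair(pair(b, 0), b)   [R5 at 2]

no — NF(t₁) = b, NF(t₂) = pair(pair(b, 0), b)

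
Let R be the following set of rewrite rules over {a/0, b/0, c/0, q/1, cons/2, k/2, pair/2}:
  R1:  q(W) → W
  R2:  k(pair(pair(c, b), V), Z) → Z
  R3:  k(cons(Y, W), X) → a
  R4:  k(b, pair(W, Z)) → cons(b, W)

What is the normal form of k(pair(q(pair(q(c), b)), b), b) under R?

b

1. k(pair(q(pair(q(c), b)), b), b)  →  k(pair(pair(q(c), b), b), b)   [R1 at 1.1]
2. k(pair(pair(q(c), b), b), b)  →  k(pair(pair(c, b), b), b)   [R1 at 1.1.1]
3. k(pair(pair(c, b), b), b)  →  b   [R2 at ε]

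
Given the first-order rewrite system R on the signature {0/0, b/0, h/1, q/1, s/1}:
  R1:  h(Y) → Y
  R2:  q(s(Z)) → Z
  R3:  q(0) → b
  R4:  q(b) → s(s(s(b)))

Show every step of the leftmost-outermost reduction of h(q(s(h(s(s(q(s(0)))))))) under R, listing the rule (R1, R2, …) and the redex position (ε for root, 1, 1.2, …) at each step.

1. h(q(s(h(s(s(q(s(0))))))))  →  q(s(h(s(s(q(s(0)))))))   [R1 at ε]
2. q(s(h(s(s(q(s(0)))))))  →  h(s(s(q(s(0)))))   [R2 at ε]
3. h(s(s(q(s(0)))))  →  s(s(q(s(0))))   [R1 at ε]
4. s(s(q(s(0))))  →  s(s(0))   [R2 at 1.1]

s(s(0))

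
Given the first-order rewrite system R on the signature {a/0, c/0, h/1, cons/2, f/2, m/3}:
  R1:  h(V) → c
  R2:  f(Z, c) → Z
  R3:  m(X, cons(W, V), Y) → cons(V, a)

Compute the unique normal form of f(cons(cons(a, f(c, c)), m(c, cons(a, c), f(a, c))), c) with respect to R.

1. f(cons(cons(a, f(c, c)), m(c, cons(a, c), f(a, c))), c)  →  cons(cons(a, f(c, c)), m(c, cons(a, c), f(a, c)))   [R2 at ε]
2. cons(cons(a, f(c, c)), m(c, cons(a, c), f(a, c)))  →  cons(cons(a, c), m(c, cons(a, c), f(a, c)))   [R2 at 1.2]
3. cons(cons(a, c), m(c, cons(a, c), f(a, c)))  →  cons(cons(a, c), cons(c, a))   [R3 at 2]

cons(cons(a, c), cons(c, a))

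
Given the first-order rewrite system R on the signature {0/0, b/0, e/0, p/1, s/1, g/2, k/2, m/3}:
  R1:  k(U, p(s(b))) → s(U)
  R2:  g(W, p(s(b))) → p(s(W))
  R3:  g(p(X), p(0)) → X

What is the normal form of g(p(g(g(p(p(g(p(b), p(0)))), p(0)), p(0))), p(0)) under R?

b

1. g(p(g(g(p(p(g(p(b), p(0)))), p(0)), p(0))), p(0))  →  g(g(p(p(g(p(b), p(0)))), p(0)), p(0))   [R3 at ε]
2. g(g(p(p(g(p(b), p(0)))), p(0)), p(0))  →  g(p(g(p(b), p(0))), p(0))   [R3 at 1]
3. g(p(g(p(b), p(0))), p(0))  →  g(p(b), p(0))   [R3 at ε]
4. g(p(b), p(0))  →  b   [R3 at ε]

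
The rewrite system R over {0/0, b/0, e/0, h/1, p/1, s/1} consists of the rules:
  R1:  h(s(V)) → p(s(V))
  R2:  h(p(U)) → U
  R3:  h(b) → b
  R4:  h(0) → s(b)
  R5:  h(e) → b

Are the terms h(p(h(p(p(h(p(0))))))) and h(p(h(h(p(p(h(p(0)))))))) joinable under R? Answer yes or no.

Reduce t₁ = h(p(h(p(p(h(p(0))))))):
1. h(p(h(p(p(h(p(0)))))))  →  h(p(p(h(p(0)))))   [R2 at ε]
2. h(p(p(h(p(0)))))  →  p(h(p(0)))   [R2 at ε]
3. p(h(p(0)))  →  p(0)   [R2 at 1]

Reduce t₂ = h(p(h(h(p(p(h(p(0)))))))):
1. h(p(h(h(p(p(h(p(0))))))))  →  h(h(p(p(h(p(0))))))   [R2 at ε]
2. h(h(p(p(h(p(0))))))  →  h(p(h(p(0))))   [R2 at 1]
3. h(p(h(p(0))))  →  h(p(0))   [R2 at ε]
4. h(p(0))  →  0   [R2 at ε]

no — NF(t₁) = p(0), NF(t₂) = 0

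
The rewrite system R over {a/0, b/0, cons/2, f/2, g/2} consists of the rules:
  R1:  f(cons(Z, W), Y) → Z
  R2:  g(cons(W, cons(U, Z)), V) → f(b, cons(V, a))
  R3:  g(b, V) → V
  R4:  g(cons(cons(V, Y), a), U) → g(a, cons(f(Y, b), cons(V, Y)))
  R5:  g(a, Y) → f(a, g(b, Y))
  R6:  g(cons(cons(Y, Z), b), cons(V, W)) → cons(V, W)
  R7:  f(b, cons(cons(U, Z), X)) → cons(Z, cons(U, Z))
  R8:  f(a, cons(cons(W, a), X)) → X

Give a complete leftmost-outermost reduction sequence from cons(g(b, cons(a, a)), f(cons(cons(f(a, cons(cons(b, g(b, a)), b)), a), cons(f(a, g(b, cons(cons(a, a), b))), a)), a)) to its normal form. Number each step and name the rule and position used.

cons(cons(a, a), cons(b, a))

1. cons(g(b, cons(a, a)), f(cons(cons(f(a, cons(cons(b, g(b, a)), b)), a), cons(f(a, g(b, cons(cons(a, a), b))), a)), a))  →  cons(cons(a, a), f(cons(cons(f(a, cons(cons(b, g(b, a)), b)), a), cons(f(a, g(b, cons(cons(a, a), b))), a)), a))   [R3 at 1]
2. cons(cons(a, a), f(cons(cons(f(a, cons(cons(b, g(b, a)), b)), a), cons(f(a, g(b, cons(cons(a, a), b))), a)), a))  →  cons(cons(a, a), cons(f(a, cons(cons(b, g(b, a)), b)), a))   [R1 at 2]
3. cons(cons(a, a), cons(f(a, cons(cons(b, g(b, a)), b)), a))  →  cons(cons(a, a), cons(f(a, cons(cons(b, a), b)), a))   [R3 at 2.1.2.1.2]
4. cons(cons(a, a), cons(f(a, cons(cons(b, a), b)), a))  →  cons(cons(a, a), cons(b, a))   [R8 at 2.1]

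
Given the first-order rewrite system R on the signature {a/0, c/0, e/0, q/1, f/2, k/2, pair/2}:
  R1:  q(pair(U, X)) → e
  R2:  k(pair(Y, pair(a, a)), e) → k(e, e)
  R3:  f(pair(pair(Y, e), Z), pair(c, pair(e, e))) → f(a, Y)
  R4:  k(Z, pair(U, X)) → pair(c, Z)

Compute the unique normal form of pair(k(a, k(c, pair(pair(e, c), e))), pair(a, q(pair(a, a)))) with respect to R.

pair(pair(c, a), pair(a, e))

1. pair(k(a, k(c, pair(pair(e, c), e))), pair(a, q(pair(a, a))))  →  pair(k(a, pair(c, c)), pair(a, q(pair(a, a))))   [R4 at 1.2]
2. pair(k(a, pair(c, c)), pair(a, q(pair(a, a))))  →  pair(pair(c, a), pair(a, q(pair(a, a))))   [R4 at 1]
3. pair(pair(c, a), pair(a, q(pair(a, a))))  →  pair(pair(c, a), pair(a, e))   [R1 at 2.2]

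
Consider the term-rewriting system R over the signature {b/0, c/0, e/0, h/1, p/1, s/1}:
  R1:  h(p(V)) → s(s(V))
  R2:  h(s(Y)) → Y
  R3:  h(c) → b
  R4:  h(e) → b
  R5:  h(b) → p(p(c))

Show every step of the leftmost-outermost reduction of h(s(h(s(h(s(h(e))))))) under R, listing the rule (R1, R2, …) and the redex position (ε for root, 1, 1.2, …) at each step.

b

1. h(s(h(s(h(s(h(e)))))))  →  h(s(h(s(h(e)))))   [R2 at ε]
2. h(s(h(s(h(e)))))  →  h(s(h(e)))   [R2 at ε]
3. h(s(h(e)))  →  h(e)   [R2 at ε]
4. h(e)  →  b   [R4 at ε]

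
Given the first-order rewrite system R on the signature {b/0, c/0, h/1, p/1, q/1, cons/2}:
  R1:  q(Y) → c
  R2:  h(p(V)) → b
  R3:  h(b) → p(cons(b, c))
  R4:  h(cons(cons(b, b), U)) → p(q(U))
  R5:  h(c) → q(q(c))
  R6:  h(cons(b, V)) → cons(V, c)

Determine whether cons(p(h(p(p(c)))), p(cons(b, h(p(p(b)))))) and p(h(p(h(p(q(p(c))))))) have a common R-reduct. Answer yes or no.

Reduce t₁ = cons(p(h(p(p(c)))), p(cons(b, h(p(p(b)))))):
1. cons(p(h(p(p(c)))), p(cons(b, h(p(p(b))))))  →  cons(p(b), p(cons(b, h(p(p(b))))))   [R2 at 1.1]
2. cons(p(b), p(cons(b, h(p(p(b))))))  →  cons(p(b), p(cons(b, b)))   [R2 at 2.1.2]

Reduce t₂ = p(h(p(h(p(q(p(c))))))):
1. p(h(p(h(p(q(p(c)))))))  →  p(b)   [R2 at 1]

no — NF(t₁) = cons(p(b), p(cons(b, b))), NF(t₂) = p(b)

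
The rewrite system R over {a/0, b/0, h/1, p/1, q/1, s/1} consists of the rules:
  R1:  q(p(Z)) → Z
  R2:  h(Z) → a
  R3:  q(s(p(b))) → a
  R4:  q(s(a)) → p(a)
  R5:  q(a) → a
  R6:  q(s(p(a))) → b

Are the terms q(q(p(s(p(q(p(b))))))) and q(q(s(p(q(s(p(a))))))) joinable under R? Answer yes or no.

yes — NF(t₁) = a, NF(t₂) = a

Reduce t₁ = q(q(p(s(p(q(p(b))))))):
1. q(q(p(s(p(q(p(b)))))))  →  q(s(p(q(p(b)))))   [R1 at 1]
2. q(s(p(q(p(b)))))  →  q(s(p(b)))   [R1 at 1.1.1]
3. q(s(p(b)))  →  a   [R3 at ε]

Reduce t₂ = q(q(s(p(q(s(p(a))))))):
1. q(q(s(p(q(s(p(a)))))))  →  q(q(s(p(b))))   [R6 at 1.1.1.1]
2. q(q(s(p(b))))  →  q(a)   [R3 at 1]
3. q(a)  →  a   [R5 at ε]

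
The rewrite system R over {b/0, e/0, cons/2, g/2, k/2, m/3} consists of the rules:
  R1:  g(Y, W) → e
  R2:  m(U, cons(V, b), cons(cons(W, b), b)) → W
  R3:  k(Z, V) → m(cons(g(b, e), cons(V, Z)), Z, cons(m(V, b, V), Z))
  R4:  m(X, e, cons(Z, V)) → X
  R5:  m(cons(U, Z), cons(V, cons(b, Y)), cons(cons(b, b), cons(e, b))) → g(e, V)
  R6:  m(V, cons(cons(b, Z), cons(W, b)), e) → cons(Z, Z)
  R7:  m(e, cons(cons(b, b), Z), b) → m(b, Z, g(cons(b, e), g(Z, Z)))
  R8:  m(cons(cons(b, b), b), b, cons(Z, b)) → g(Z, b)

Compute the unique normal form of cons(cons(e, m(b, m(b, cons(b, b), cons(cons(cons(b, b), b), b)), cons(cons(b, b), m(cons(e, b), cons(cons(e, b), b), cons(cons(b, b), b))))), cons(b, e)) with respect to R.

1. cons(cons(e, m(b, m(b, cons(b, b), cons(cons(cons(b, b), b), b)), cons(cons(b, b), m(cons(e, b), cons(cons(e, b), b), cons(cons(b, b), b))))), cons(b, e))  →  cons(cons(e, m(b, cons(b, b), cons(cons(b, b), m(cons(e, b), cons(cons(e, b), b), cons(cons(b, b), b))))), cons(b, e))   [R2 at 1.2.2]
2. cons(cons(e, m(b, cons(b, b), cons(cons(b, b), m(cons(e, b), cons(cons(e, b), b), cons(cons(b, b), b))))), cons(b, e))  →  cons(cons(e, m(b, cons(b, b), cons(cons(b, b), b))), cons(b, e))   [R2 at 1.2.3.2]
3. cons(cons(e, m(b, cons(b, b), cons(cons(b, b), b))), cons(b, e))  →  cons(cons(e, b), cons(b, e))   [R2 at 1.2]

cons(cons(e, b), cons(b, e))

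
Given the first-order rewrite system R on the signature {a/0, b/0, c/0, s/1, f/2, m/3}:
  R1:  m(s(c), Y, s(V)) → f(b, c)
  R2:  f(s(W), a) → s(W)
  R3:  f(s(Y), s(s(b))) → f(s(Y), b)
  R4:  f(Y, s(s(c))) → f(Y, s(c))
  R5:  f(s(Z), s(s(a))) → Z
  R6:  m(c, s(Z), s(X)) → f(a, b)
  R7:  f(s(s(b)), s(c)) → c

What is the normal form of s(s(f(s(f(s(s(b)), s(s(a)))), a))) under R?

1. s(s(f(s(f(s(s(b)), s(s(a)))), a)))  →  s(s(s(f(s(s(b)), s(s(a))))))   [R2 at 1.1]
2. s(s(s(f(s(s(b)), s(s(a))))))  →  s(s(s(s(b))))   [R5 at 1.1.1]

s(s(s(s(b))))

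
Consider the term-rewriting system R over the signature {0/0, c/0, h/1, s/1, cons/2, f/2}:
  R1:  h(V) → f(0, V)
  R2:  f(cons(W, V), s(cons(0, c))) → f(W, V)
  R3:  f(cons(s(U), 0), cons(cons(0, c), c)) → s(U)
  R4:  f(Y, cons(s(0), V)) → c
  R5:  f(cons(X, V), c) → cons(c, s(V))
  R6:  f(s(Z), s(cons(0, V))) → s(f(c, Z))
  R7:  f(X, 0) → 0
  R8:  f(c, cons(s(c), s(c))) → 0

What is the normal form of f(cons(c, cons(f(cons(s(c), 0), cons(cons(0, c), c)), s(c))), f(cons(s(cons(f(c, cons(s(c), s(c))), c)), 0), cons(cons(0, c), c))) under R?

1. f(cons(c, cons(f(cons(s(c), 0), cons(cons(0, c), c)), s(c))), f(cons(s(cons(f(c, cons(s(c), s(c))), c)), 0), cons(cons(0, c), c)))  →  f(cons(c, cons(s(c), s(c))), f(cons(s(cons(f(c, cons(s(c), s(c))), c)), 0), cons(cons(0, c), c)))   [R3 at 1.2.1]
2. f(cons(c, cons(s(c), s(c))), f(cons(s(cons(f(c, cons(s(c), s(c))), c)), 0), cons(cons(0, c), c)))  →  f(cons(c, cons(s(c), s(c))), s(cons(f(c, cons(s(c), s(c))), c)))   [R3 at 2]
3. f(cons(c, cons(s(c), s(c))), s(cons(f(c, cons(s(c), s(c))), c)))  →  f(cons(c, cons(s(c), s(c))), s(cons(0, c)))   [R8 at 2.1.1]
4. f(cons(c, cons(s(c), s(c))), s(cons(0, c)))  →  f(c, cons(s(c), s(c)))   [R2 at ε]
5. f(c, cons(s(c), s(c)))  →  0   [R8 at ε]

0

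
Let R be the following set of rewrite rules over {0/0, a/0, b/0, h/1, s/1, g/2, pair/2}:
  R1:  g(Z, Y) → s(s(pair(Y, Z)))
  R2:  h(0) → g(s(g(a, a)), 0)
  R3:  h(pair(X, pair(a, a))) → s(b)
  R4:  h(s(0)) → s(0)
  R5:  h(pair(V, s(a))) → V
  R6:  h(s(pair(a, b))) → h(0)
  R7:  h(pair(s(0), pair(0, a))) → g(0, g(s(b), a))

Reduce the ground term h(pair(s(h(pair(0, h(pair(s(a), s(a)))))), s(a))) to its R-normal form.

1. h(pair(s(h(pair(0, h(pair(s(a), s(a)))))), s(a)))  →  s(h(pair(0, h(pair(s(a), s(a))))))   [R5 at ε]
2. s(h(pair(0, h(pair(s(a), s(a))))))  →  s(h(pair(0, s(a))))   [R5 at 1.1.2]
3. s(h(pair(0, s(a))))  →  s(0)   [R5 at 1]

s(0)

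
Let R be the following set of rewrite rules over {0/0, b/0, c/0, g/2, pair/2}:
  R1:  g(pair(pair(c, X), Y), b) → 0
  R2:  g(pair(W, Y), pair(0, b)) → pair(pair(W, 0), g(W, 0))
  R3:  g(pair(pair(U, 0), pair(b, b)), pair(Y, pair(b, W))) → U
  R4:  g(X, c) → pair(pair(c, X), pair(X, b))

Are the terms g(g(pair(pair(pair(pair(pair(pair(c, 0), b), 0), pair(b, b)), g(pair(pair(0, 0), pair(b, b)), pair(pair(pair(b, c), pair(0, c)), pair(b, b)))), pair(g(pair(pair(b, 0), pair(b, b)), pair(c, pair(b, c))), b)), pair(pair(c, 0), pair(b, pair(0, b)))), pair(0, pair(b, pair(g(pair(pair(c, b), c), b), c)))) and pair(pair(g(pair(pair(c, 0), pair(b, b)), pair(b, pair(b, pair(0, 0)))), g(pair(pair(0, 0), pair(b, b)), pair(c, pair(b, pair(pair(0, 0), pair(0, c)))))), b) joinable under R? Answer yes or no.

yes — NF(t₁) = pair(pair(c, 0), b), NF(t₂) = pair(pair(c, 0), b)

Reduce t₁ = g(g(pair(pair(pair(pair(pair(pair(c, 0), b), 0), pair(b, b)), g(pair(pair(0, 0), pair(b, b)), pair(pair(pair(b, c), pair(0, c)), pair(b, b)))), pair(g(pair(pair(b, 0), pair(b, b)), pair(c, pair(b, c))), b)), pair(pair(c, 0), pair(b, pair(0, b)))), pair(0, pair(b, pair(g(pair(pair(c, b), c), b), c)))):
1. g(g(pair(pair(pair(pair(pair(pair(c, 0), b), 0), pair(b, b)), g(pair(pair(0, 0), pair(b, b)), pair(pair(pair(b, c), pair(0, c)), pair(b, b)))), pair(g(pair(pair(b, 0), pair(b, b)), pair(c, pair(b, c))), b)), pair(pair(c, 0), pair(b, pair(0, b)))), pair(0, pair(b, pair(g(pair(pair(c, b), c), b), c))))  →  g(g(pair(pair(pair(pair(pair(pair(c, 0), b), 0), pair(b, b)), 0), pair(g(pair(pair(b, 0), pair(b, b)), pair(c, pair(b, c))), b)), pair(pair(c, 0), pair(b, pair(0, b)))), pair(0, pair(b, pair(g(pair(pair(c, b), c), b), c))))   [R3 at 1.1.1.2]
2. g(g(pair(pair(pair(pair(pair(pair(c, 0), b), 0), pair(b, b)), 0), pair(g(pair(pair(b, 0), pair(b, b)), pair(c, pair(b, c))), b)), pair(pair(c, 0), pair(b, pair(0, b)))), pair(0, pair(b, pair(g(pair(pair(c, b), c), b), c))))  →  g(g(pair(pair(pair(pair(pair(pair(c, 0), b), 0), pair(b, b)), 0), pair(b, b)), pair(pair(c, 0), pair(b, pair(0, b)))), pair(0, pair(b, pair(g(pair(pair(c, b), c), b), c))))   [R3 at 1.1.2.1]
3. g(g(pair(pair(pair(pair(pair(pair(c, 0), b), 0), pair(b, b)), 0), pair(b, b)), pair(pair(c, 0), pair(b, pair(0, b)))), pair(0, pair(b, pair(g(pair(pair(c, b), c), b), c))))  →  g(pair(pair(pair(pair(c, 0), b), 0), pair(b, b)), pair(0, pair(b, pair(g(pair(pair(c, b), c), b), c))))   [R3 at 1]
4. g(pair(pair(pair(pair(c, 0), b), 0), pair(b, b)), pair(0, pair(b, pair(g(pair(pair(c, b), c), b), c))))  →  pair(pair(c, 0), b)   [R3 at ε]

Reduce t₂ = pair(pair(g(pair(pair(c, 0), pair(b, b)), pair(b, pair(b, pair(0, 0)))), g(pair(pair(0, 0), pair(b, b)), pair(c, pair(b, pair(pair(0, 0), pair(0, c)))))), b):
1. pair(pair(g(pair(pair(c, 0), pair(b, b)), pair(b, pair(b, pair(0, 0)))), g(pair(pair(0, 0), pair(b, b)), pair(c, pair(b, pair(pair(0, 0), pair(0, c)))))), b)  →  pair(pair(c, g(pair(pair(0, 0), pair(b, b)), pair(c, pair(b, pair(pair(0, 0), pair(0, c)))))), b)   [R3 at 1.1]
2. pair(pair(c, g(pair(pair(0, 0), pair(b, b)), pair(c, pair(b, pair(pair(0, 0), pair(0, c)))))), b)  →  pair(pair(c, 0), b)   [R3 at 1.2]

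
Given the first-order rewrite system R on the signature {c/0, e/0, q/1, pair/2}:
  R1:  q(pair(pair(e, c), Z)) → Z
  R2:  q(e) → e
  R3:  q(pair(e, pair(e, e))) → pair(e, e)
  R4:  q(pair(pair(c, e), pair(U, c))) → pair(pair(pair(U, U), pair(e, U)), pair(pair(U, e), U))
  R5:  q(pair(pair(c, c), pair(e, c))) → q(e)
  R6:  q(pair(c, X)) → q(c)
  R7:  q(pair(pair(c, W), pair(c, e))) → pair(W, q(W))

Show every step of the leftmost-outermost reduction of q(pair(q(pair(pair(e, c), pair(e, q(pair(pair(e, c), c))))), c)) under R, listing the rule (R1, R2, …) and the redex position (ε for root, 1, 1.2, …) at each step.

c

1. q(pair(q(pair(pair(e, c), pair(e, q(pair(pair(e, c), c))))), c))  →  q(pair(pair(e, q(pair(pair(e, c), c))), c))   [R1 at 1.1]
2. q(pair(pair(e, q(pair(pair(e, c), c))), c))  →  q(pair(pair(e, c), c))   [R1 at 1.1.2]
3. q(pair(pair(e, c), c))  →  c   [R1 at ε]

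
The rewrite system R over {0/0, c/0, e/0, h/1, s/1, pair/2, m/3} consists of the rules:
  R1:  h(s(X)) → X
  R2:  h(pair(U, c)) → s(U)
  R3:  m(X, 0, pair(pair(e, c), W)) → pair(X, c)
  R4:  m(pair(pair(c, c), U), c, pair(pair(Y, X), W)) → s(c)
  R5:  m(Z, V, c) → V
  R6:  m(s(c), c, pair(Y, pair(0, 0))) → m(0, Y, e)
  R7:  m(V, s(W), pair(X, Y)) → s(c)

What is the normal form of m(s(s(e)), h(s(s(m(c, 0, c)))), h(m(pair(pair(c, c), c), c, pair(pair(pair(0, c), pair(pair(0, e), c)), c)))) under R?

s(0)

1. m(s(s(e)), h(s(s(m(c, 0, c)))), h(m(pair(pair(c, c), c), c, pair(pair(pair(0, c), pair(pair(0, e), c)), c))))  →  m(s(s(e)), s(m(c, 0, c)), h(m(pair(pair(c, c), c), c, pair(pair(pair(0, c), pair(pair(0, e), c)), c))))   [R1 at 2]
2. m(s(s(e)), s(m(c, 0, c)), h(m(pair(pair(c, c), c), c, pair(pair(pair(0, c), pair(pair(0, e), c)), c))))  →  m(s(s(e)), s(0), h(m(pair(pair(c, c), c), c, pair(pair(pair(0, c), pair(pair(0, e), c)), c))))   [R5 at 2.1]
3. m(s(s(e)), s(0), h(m(pair(pair(c, c), c), c, pair(pair(pair(0, c), pair(pair(0, e), c)), c))))  →  m(s(s(e)), s(0), h(s(c)))   [R4 at 3.1]
4. m(s(s(e)), s(0), h(s(c)))  →  m(s(s(e)), s(0), c)   [R1 at 3]
5. m(s(s(e)), s(0), c)  →  s(0)   [R5 at ε]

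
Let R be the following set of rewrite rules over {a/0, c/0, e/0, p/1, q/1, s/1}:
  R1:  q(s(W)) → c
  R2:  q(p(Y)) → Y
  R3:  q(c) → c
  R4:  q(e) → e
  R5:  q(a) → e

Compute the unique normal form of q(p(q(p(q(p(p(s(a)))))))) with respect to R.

1. q(p(q(p(q(p(p(s(a))))))))  →  q(p(q(p(p(s(a))))))   [R2 at ε]
2. q(p(q(p(p(s(a))))))  →  q(p(p(s(a))))   [R2 at ε]
3. q(p(p(s(a))))  →  p(s(a))   [R2 at ε]

p(s(a))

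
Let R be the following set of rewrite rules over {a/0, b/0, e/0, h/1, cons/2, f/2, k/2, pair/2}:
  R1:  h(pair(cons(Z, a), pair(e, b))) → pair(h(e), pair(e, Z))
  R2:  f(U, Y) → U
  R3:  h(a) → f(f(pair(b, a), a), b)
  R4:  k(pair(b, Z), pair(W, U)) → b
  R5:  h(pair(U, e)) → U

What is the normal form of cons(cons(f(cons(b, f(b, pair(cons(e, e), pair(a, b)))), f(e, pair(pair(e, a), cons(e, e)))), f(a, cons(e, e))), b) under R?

cons(cons(cons(b, b), a), b)

1. cons(cons(f(cons(b, f(b, pair(cons(e, e), pair(a, b)))), f(e, pair(pair(e, a), cons(e, e)))), f(a, cons(e, e))), b)  →  cons(cons(cons(b, f(b, pair(cons(e, e), pair(a, b)))), f(a, cons(e, e))), b)   [R2 at 1.1]
2. cons(cons(cons(b, f(b, pair(cons(e, e), pair(a, b)))), f(a, cons(e, e))), b)  →  cons(cons(cons(b, b), f(a, cons(e, e))), b)   [R2 at 1.1.2]
3. cons(cons(cons(b, b), f(a, cons(e, e))), b)  →  cons(cons(cons(b, b), a), b)   [R2 at 1.2]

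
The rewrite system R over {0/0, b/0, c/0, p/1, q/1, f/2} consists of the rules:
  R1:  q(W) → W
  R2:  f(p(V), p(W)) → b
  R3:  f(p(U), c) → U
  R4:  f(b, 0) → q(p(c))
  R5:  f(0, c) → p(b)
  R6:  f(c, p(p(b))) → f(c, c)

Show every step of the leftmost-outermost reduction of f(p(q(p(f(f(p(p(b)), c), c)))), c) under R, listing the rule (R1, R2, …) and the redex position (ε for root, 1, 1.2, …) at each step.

1. f(p(q(p(f(f(p(p(b)), c), c)))), c)  →  q(p(f(f(p(p(b)), c), c)))   [R3 at ε]
2. q(p(f(f(p(p(b)), c), c)))  →  p(f(f(p(p(b)), c), c))   [R1 at ε]
3. p(f(f(p(p(b)), c), c))  →  p(f(p(b), c))   [R3 at 1.1]
4. p(f(p(b), c))  →  p(b)   [R3 at 1]

p(b)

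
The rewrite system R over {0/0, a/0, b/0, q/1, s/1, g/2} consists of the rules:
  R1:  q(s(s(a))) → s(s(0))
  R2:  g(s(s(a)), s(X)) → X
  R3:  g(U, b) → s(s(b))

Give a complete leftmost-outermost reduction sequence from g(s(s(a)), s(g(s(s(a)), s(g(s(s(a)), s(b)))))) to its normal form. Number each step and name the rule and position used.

b

1. g(s(s(a)), s(g(s(s(a)), s(g(s(s(a)), s(b))))))  →  g(s(s(a)), s(g(s(s(a)), s(b))))   [R2 at ε]
2. g(s(s(a)), s(g(s(s(a)), s(b))))  →  g(s(s(a)), s(b))   [R2 at ε]
3. g(s(s(a)), s(b))  →  b   [R2 at ε]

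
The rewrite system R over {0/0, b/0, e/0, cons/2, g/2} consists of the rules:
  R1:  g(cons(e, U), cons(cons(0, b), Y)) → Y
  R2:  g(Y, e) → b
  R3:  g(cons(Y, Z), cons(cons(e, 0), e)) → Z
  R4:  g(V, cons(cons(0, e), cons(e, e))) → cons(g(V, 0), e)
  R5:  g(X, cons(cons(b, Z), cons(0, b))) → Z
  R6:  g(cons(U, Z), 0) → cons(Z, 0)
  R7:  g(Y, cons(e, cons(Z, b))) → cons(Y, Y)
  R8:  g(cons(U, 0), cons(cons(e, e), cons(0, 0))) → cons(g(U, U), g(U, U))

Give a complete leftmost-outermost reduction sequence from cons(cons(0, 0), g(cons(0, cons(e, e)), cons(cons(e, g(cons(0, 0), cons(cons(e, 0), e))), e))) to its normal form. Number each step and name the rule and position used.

cons(cons(0, 0), cons(e, e))

1. cons(cons(0, 0), g(cons(0, cons(e, e)), cons(cons(e, g(cons(0, 0), cons(cons(e, 0), e))), e)))  →  cons(cons(0, 0), g(cons(0, cons(e, e)), cons(cons(e, 0), e)))   [R3 at 2.2.1.2]
2. cons(cons(0, 0), g(cons(0, cons(e, e)), cons(cons(e, 0), e)))  →  cons(cons(0, 0), cons(e, e))   [R3 at 2]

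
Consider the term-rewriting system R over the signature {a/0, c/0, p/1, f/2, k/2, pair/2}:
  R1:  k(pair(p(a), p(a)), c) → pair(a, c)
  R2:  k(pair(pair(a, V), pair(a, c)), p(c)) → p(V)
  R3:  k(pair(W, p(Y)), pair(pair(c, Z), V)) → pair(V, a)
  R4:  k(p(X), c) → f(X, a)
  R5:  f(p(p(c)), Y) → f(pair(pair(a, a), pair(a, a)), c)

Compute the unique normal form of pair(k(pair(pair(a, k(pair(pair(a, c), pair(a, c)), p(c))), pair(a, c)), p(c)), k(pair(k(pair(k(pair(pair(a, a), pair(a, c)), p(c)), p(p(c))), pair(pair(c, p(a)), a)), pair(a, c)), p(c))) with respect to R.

1. pair(k(pair(pair(a, k(pair(pair(a, c), pair(a, c)), p(c))), pair(a, c)), p(c)), k(pair(k(pair(k(pair(pair(a, a), pair(a, c)), p(c)), p(p(c))), pair(pair(c, p(a)), a)), pair(a, c)), p(c)))  →  pair(p(k(pair(pair(a, c), pair(a, c)), p(c))), k(pair(k(pair(k(pair(pair(a, a), pair(a, c)), p(c)), p(p(c))), pair(pair(c, p(a)), a)), pair(a, c)), p(c)))   [R2 at 1]
2. pair(p(k(pair(pair(a, c), pair(a, c)), p(c))), k(pair(k(pair(k(pair(pair(a, a), pair(a, c)), p(c)), p(p(c))), pair(pair(c, p(a)), a)), pair(a, c)), p(c)))  →  pair(p(p(c)), k(pair(k(pair(k(pair(pair(a, a), pair(a, c)), p(c)), p(p(c))), pair(pair(c, p(a)), a)), pair(a, c)), p(c)))   [R2 at 1.1]
3. pair(p(p(c)), k(pair(k(pair(k(pair(pair(a, a), pair(a, c)), p(c)), p(p(c))), pair(pair(c, p(a)), a)), pair(a, c)), p(c)))  →  pair(p(p(c)), k(pair(pair(a, a), pair(a, c)), p(c)))   [R3 at 2.1.1]
4. pair(p(p(c)), k(pair(pair(a, a), pair(a, c)), p(c)))  →  pair(p(p(c)), p(a))   [R2 at 2]

pair(p(p(c)), p(a))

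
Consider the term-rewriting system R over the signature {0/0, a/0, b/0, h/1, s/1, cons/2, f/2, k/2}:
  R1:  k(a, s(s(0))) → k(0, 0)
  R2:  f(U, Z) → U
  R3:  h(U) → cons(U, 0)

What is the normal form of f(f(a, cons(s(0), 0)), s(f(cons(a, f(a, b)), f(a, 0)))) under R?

1. f(f(a, cons(s(0), 0)), s(f(cons(a, f(a, b)), f(a, 0))))  →  f(a, cons(s(0), 0))   [R2 at ε]
2. f(a, cons(s(0), 0))  →  a   [R2 at ε]

a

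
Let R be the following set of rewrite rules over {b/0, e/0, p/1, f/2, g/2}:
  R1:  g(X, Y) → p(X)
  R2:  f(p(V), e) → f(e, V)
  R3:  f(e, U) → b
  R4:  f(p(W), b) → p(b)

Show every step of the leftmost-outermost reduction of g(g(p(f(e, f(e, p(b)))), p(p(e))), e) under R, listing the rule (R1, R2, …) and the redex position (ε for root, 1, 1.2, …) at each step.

p(p(p(b)))

1. g(g(p(f(e, f(e, p(b)))), p(p(e))), e)  →  p(g(p(f(e, f(e, p(b)))), p(p(e))))   [R1 at ε]
2. p(g(p(f(e, f(e, p(b)))), p(p(e))))  →  p(p(p(f(e, f(e, p(b))))))   [R1 at 1]
3. p(p(p(f(e, f(e, p(b))))))  →  p(p(p(b)))   [R3 at 1.1.1]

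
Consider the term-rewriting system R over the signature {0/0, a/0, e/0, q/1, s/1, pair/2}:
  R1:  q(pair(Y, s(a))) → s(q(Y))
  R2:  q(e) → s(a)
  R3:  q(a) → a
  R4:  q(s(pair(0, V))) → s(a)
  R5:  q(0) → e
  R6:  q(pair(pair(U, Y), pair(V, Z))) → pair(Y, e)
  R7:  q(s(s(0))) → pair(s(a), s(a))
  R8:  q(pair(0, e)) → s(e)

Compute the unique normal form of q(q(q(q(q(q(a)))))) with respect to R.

a

1. q(q(q(q(q(q(a))))))  →  q(q(q(q(q(a)))))   [R3 at 1.1.1.1.1]
2. q(q(q(q(q(a)))))  →  q(q(q(q(a))))   [R3 at 1.1.1.1]
3. q(q(q(q(a))))  →  q(q(q(a)))   [R3 at 1.1.1]
4. q(q(q(a)))  →  q(q(a))   [R3 at 1.1]
5. q(q(a))  →  q(a)   [R3 at 1]
6. q(a)  →  a   [R3 at ε]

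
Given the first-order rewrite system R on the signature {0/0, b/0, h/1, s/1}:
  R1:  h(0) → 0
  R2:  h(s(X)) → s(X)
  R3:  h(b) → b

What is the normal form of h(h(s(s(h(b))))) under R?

s(s(b))

1. h(h(s(s(h(b)))))  →  h(s(s(h(b))))   [R2 at 1]
2. h(s(s(h(b))))  →  s(s(h(b)))   [R2 at ε]
3. s(s(h(b)))  →  s(s(b))   [R3 at 1.1]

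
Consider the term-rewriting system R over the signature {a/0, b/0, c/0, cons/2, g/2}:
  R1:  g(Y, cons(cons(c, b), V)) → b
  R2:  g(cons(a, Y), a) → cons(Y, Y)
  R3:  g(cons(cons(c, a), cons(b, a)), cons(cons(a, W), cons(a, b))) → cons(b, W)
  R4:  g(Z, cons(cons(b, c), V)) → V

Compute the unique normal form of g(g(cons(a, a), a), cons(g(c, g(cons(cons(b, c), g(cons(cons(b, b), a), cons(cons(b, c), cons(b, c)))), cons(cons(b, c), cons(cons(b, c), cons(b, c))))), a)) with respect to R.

a

1. g(g(cons(a, a), a), cons(g(c, g(cons(cons(b, c), g(cons(cons(b, b), a), cons(cons(b, c), cons(b, c)))), cons(cons(b, c), cons(cons(b, c), cons(b, c))))), a))  →  g(cons(a, a), cons(g(c, g(cons(cons(b, c), g(cons(cons(b, b), a), cons(cons(b, c), cons(b, c)))), cons(cons(b, c), cons(cons(b, c), cons(b, c))))), a))   [R2 at 1]
2. g(cons(a, a), cons(g(c, g(cons(cons(b, c), g(cons(cons(b, b), a), cons(cons(b, c), cons(b, c)))), cons(cons(b, c), cons(cons(b, c), cons(b, c))))), a))  →  g(cons(a, a), cons(g(c, cons(cons(b, c), cons(b, c))), a))   [R4 at 2.1.2]
3. g(cons(a, a), cons(g(c, cons(cons(b, c), cons(b, c))), a))  →  g(cons(a, a), cons(cons(b, c), a))   [R4 at 2.1]
4. g(cons(a, a), cons(cons(b, c), a))  →  a   [R4 at ε]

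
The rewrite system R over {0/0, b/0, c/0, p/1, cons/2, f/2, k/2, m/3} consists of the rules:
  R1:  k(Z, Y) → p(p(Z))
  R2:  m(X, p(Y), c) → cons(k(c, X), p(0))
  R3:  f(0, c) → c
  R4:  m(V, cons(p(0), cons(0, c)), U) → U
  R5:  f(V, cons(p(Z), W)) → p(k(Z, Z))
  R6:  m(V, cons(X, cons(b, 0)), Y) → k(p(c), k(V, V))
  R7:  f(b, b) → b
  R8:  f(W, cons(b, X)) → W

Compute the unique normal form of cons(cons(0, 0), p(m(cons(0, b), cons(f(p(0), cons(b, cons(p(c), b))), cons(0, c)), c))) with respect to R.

cons(cons(0, 0), p(c))

1. cons(cons(0, 0), p(m(cons(0, b), cons(f(p(0), cons(b, cons(p(c), b))), cons(0, c)), c)))  →  cons(cons(0, 0), p(m(cons(0, b), cons(p(0), cons(0, c)), c)))   [R8 at 2.1.2.1]
2. cons(cons(0, 0), p(m(cons(0, b), cons(p(0), cons(0, c)), c)))  →  cons(cons(0, 0), p(c))   [R4 at 2.1]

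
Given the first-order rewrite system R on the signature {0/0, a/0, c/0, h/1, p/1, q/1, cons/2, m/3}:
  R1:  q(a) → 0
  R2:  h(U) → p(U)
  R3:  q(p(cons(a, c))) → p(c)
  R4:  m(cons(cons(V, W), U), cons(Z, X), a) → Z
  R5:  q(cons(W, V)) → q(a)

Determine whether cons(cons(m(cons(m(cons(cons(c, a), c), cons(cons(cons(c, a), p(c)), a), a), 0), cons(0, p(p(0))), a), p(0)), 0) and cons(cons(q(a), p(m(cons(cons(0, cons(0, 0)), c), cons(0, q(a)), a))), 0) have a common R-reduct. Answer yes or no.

Reduce t₁ = cons(cons(m(cons(m(cons(cons(c, a), c), cons(cons(cons(c, a), p(c)), a), a), 0), cons(0, p(p(0))), a), p(0)), 0):
1. cons(cons(m(cons(m(cons(cons(c, a), c), cons(cons(cons(c, a), p(c)), a), a), 0), cons(0, p(p(0))), a), p(0)), 0)  →  cons(cons(m(cons(cons(cons(c, a), p(c)), 0), cons(0, p(p(0))), a), p(0)), 0)   [R4 at 1.1.1.1]
2. cons(cons(m(cons(cons(cons(c, a), p(c)), 0), cons(0, p(p(0))), a), p(0)), 0)  →  cons(cons(0, p(0)), 0)   [R4 at 1.1]

Reduce t₂ = cons(cons(q(a), p(m(cons(cons(0, cons(0, 0)), c), cons(0, q(a)), a))), 0):
1. cons(cons(q(a), p(m(cons(cons(0, cons(0, 0)), c), cons(0, q(a)), a))), 0)  →  cons(cons(0, p(m(cons(cons(0, cons(0, 0)), c), cons(0, q(a)), a))), 0)   [R1 at 1.1]
2. cons(cons(0, p(m(cons(cons(0, cons(0, 0)), c), cons(0, q(a)), a))), 0)  →  cons(cons(0, p(0)), 0)   [R4 at 1.2.1]

yes — NF(t₁) = cons(cons(0, p(0)), 0), NF(t₂) = cons(cons(0, p(0)), 0)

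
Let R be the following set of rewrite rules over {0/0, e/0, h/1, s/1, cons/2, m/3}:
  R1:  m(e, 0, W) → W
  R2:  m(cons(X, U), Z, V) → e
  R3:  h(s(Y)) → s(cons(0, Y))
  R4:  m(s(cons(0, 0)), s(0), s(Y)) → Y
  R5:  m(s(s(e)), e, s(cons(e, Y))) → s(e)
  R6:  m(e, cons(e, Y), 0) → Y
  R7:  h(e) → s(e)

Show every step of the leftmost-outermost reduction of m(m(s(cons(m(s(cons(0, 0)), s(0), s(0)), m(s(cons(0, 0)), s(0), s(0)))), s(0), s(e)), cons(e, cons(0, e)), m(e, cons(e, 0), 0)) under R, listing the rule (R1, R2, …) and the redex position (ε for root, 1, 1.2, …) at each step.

cons(0, e)

1. m(m(s(cons(m(s(cons(0, 0)), s(0), s(0)), m(s(cons(0, 0)), s(0), s(0)))), s(0), s(e)), cons(e, cons(0, e)), m(e, cons(e, 0), 0))  →  m(m(s(cons(0, m(s(cons(0, 0)), s(0), s(0)))), s(0), s(e)), cons(e, cons(0, e)), m(e, cons(e, 0), 0))   [R4 at 1.1.1.1]
2. m(m(s(cons(0, m(s(cons(0, 0)), s(0), s(0)))), s(0), s(e)), cons(e, cons(0, e)), m(e, cons(e, 0), 0))  →  m(m(s(cons(0, 0)), s(0), s(e)), cons(e, cons(0, e)), m(e, cons(e, 0), 0))   [R4 at 1.1.1.2]
3. m(m(s(cons(0, 0)), s(0), s(e)), cons(e, cons(0, e)), m(e, cons(e, 0), 0))  →  m(e, cons(e, cons(0, e)), m(e, cons(e, 0), 0))   [R4 at 1]
4. m(e, cons(e, cons(0, e)), m(e, cons(e, 0), 0))  →  m(e, cons(e, cons(0, e)), 0)   [R6 at 3]
5. m(e, cons(e, cons(0, e)), 0)  →  cons(0, e)   [R6 at ε]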